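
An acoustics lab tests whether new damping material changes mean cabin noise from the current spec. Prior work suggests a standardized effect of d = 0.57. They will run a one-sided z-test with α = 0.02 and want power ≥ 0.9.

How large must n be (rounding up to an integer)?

For power 0.9 need Φ(δ − z_{0.02}) = 0.9, so δ = z_{0.02} + z_{0.10} = 2.054 + 1.282 = 3.335.
δ = d·√n ⇒ n = (δ/d)² = (3.335 / 0.57)² = 34.24.
Round up to the next whole unit.

n = 35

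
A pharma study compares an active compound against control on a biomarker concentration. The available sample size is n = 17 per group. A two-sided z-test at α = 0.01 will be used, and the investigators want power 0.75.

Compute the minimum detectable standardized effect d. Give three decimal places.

Need Φ(δ − 2.576) = 0.75, so δ = 2.576 + 0.674 = 3.250.
(Lower-tail contribution to power is negligible for δ > 0.)
δ = d·√(n/2) ⇒ d = δ/√(n/2) = 3.250/√(17/2) = 1.1149.

d ≈ 1.115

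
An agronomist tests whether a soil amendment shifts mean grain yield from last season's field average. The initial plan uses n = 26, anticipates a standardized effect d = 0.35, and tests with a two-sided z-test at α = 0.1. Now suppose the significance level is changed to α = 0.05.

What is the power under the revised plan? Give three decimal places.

Power ≈ 0.431

δ = d·√n = 0.35 × √26 = 1.7847 (unchanged). New critical value: z_{0.025} = 1.960.
Revised power = Φ(δ − 1.960) + Φ(−δ − 1.960) = Φ(-0.175) + Φ(-3.745) = 0.4304 + 0.0001 = 0.4305.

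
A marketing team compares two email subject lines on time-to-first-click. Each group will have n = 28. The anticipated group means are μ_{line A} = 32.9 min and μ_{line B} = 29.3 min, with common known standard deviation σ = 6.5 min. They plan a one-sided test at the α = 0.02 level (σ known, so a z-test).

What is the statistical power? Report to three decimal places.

Power ≈ 0.507

Standardized effect: d = |μ_{line A} − μ_{line B}| / σ = |32.9 − 29.3| / 6.5 = 0.5538
Noncentrality parameter: δ = d·√(n/2) = 0.5538 × √(28/2) = 2.0723
Critical value for a one-sided test at α = 0.02: z_α = 2.054.
Power = P(Z > 2.054 − δ) = Φ(0.019) = 0.5074.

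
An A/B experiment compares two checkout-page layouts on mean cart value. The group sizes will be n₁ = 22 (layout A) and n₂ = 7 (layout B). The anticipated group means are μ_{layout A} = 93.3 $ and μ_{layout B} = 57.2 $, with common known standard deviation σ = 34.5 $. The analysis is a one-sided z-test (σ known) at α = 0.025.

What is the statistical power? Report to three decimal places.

Power ≈ 0.674

Standardized effect: d = |μ_{layout A} − μ_{layout B}| / σ = |93.3 − 57.2| / 34.5 = 1.0464
Noncentrality parameter: δ = d / √(1/n₁ + 1/n₂) = 1.0464 / √(1/22 + 1/7) = 2.4113
One-sided α = 0.025 → critical value z_{0.025} = 1.960.
Power = P(Z > 1.960 − δ) = Φ(0.451) = 0.6741.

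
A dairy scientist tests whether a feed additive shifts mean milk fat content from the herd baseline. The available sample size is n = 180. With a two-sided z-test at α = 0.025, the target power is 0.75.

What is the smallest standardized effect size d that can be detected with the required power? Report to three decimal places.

d ≈ 0.217

Required noncentrality: δ = z_{0.0125} + z_{0.25} = 2.241 + 0.674 = 2.916.
(Lower-tail contribution to power is negligible for δ > 0.)
δ = d·√n ⇒ d = δ/√n = 2.916/√180 = 0.2173.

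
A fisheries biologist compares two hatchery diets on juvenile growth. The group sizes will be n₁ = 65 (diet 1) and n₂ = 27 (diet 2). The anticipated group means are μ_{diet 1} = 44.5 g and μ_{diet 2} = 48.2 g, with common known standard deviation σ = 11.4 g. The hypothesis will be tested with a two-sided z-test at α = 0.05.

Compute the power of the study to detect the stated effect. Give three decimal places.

Power ≈ 0.294

Standardized effect: d = |μ_{diet 1} − μ_{diet 2}| / σ = |44.5 − 48.2| / 11.4 = 0.3246
Noncentrality parameter: δ = d / √(1/n₁ + 1/n₂) = 0.3246 / √(1/65 + 1/27) = 1.4176
Two-sided α = 0.05 → critical value z_{0.025} = 1.960.
Power = Φ(δ − 1.960) + Φ(−δ − 1.960) = Φ(-0.542) + Φ(-3.378) = 0.2938 + 0.0004 = 0.2941.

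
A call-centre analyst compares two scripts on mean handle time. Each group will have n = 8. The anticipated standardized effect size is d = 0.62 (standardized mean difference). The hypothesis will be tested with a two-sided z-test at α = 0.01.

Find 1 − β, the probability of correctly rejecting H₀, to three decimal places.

Power ≈ 0.091

Noncentrality parameter: δ = d·√(n/2) = 0.62 × √(8/2) = 1.2400
Critical value for a two-sided test at α = 0.01: z_{α/2} = 2.576.
Power = Φ(δ − 2.576) + Φ(−δ − 2.576) = Φ(-1.336) + Φ(-3.816) = 0.0908 + 0.0001 = 0.0909.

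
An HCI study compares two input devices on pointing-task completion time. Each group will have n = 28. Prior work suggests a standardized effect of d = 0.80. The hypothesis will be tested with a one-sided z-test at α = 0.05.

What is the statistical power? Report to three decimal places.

Power ≈ 0.911

Noncentrality parameter: δ = d·√(n/2) = 0.80 × √(28/2) = 2.9933
Critical value for a one-sided test at α = 0.05: z_α = 1.645.
Power = P(Z > 1.645 − δ) = Φ(1.348) = 0.9112.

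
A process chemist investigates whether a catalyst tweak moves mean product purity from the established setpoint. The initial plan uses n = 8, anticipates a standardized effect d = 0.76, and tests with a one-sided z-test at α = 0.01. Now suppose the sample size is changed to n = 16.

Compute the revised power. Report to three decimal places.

With n = 16: δ = d·√n = 0.76 × √16 = 3.0400. Critical value z_{0.01} = 2.326.
Revised power = Φ(δ − 2.326) = Φ(0.714) = 0.7623.

Power ≈ 0.762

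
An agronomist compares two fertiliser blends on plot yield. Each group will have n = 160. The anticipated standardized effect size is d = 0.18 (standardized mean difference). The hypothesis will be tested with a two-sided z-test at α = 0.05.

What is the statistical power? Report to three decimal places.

Power ≈ 0.363

Noncentrality parameter: δ = d·√(n/2) = 0.18 × √(160/2) = 1.6100
Two-sided α = 0.05 → critical value z_{0.025} = 1.960.
Power = Φ(δ − 1.960) + Φ(−δ − 1.960) = Φ(-0.350) + Φ(-3.570) = 0.3632 + 0.0002 = 0.3633.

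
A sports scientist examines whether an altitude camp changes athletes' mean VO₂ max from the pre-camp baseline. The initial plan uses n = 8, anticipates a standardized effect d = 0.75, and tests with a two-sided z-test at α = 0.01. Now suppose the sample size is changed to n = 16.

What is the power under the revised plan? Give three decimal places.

Power ≈ 0.664

With n = 16: δ = d·√n = 0.75 × √16 = 3.0000. Critical value z_{0.005} = 2.576.
Revised power = Φ(δ − 2.576) + Φ(−δ − 2.576) = Φ(0.424) + Φ(-5.576) = 0.6643 + 0.0000 = 0.6643.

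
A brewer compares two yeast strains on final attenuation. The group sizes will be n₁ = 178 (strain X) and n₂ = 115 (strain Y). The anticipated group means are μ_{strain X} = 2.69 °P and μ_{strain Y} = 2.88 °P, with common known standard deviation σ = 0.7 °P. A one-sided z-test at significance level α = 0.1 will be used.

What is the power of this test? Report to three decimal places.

Power ≈ 0.838

Standardized effect: d = |μ_{strain X} − μ_{strain Y}| / σ = |2.69 − 2.88| / 0.7 = 0.2714
Noncentrality parameter: δ = d / √(1/n₁ + 1/n₂) = 0.2714 / √(1/178 + 1/115) = 2.2687
Critical value for a one-sided test at α = 0.1: z_α = 1.282.
Power = P(Z > 1.282 − δ) = Φ(0.987) = 0.8382.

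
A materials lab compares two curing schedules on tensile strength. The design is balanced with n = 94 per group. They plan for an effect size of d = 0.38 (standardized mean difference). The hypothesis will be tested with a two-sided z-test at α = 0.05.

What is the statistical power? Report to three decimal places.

Noncentrality parameter: δ = d·√(n/2) = 0.38 × √(94/2) = 2.6051
Two-sided α = 0.05 → critical value z_{0.025} = 1.960.
Power = Φ(δ − 1.960) + Φ(−δ − 1.960) = Φ(0.645) + Φ(-4.565) = 0.7406 + 0.0000 = 0.7406.

Power ≈ 0.741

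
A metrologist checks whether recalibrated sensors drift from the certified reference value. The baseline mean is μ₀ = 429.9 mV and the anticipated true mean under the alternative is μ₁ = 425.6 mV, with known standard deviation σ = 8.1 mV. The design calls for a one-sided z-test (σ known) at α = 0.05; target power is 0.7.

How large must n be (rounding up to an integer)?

Standardized effect: d = |μ₁ − μ₀| / σ = |425.6 − 429.9| / 8.1 = 0.5309
Set Φ(δ − 1.645) = 0.7; then δ − 1.645 = Φ⁻¹(0.7) = 0.524, giving δ = 2.169.
δ = d·√n ⇒ n = (δ/d)² = (2.169 / 0.5309)² = 16.70.
Rounding up, n = 17.

n = 17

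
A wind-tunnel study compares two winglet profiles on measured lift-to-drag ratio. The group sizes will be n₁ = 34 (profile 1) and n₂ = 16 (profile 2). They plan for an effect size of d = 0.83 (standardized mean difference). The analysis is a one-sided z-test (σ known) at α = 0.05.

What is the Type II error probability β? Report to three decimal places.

Noncentrality parameter: δ = d / √(1/n₁ + 1/n₂) = 0.83 / √(1/34 + 1/16) = 2.7377
Critical value for a one-sided test at α = 0.05: z_α = 1.645.
Power = Φ(δ − 1.645) = Φ(1.093) = 0.8628.
Type II error: β = 1 − power = 1 − 0.8628 = 0.1372.

β ≈ 0.137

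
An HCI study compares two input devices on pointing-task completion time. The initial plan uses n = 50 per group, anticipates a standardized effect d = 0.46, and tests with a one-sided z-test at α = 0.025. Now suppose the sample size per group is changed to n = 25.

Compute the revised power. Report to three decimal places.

Power ≈ 0.369

With n = 25 per group: δ = d·√(n/2) = 0.46 × √(25/2) = 1.6263. Critical value z_{0.025} = 1.960.
Revised power = Φ(δ − 1.960) = Φ(-0.334) = 0.3693.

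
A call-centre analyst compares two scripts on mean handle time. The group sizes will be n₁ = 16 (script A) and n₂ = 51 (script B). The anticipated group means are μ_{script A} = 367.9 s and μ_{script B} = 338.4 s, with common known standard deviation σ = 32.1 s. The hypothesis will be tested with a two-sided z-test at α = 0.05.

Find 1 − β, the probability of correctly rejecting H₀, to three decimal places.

Power ≈ 0.894

Standardized effect: d = |μ_{script A} − μ_{script B}| / σ = |367.9 − 338.4| / 32.1 = 0.9190
Noncentrality parameter: δ = d / √(1/n₁ + 1/n₂) = 0.9190 / √(1/16 + 1/51) = 3.2072
Two-sided α = 0.05 → critical value z_{0.025} = 1.960.
Power = Φ(δ − 1.960) + Φ(−δ − 1.960) = Φ(1.247) + Φ(-5.167) = 0.8938 + 0.0000 = 0.8938.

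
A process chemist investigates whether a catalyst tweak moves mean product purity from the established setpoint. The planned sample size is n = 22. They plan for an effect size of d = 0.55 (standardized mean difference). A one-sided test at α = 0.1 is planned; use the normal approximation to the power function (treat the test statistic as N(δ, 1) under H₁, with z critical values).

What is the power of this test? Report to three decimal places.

Power ≈ 0.903

Noncentrality parameter: δ = d·√n = 0.55 × √22 = 2.5797
One-sided α = 0.1 → critical value z_{0.1} = 1.282.
Power = Φ(δ − 1.282) = Φ(1.298) = 0.9029.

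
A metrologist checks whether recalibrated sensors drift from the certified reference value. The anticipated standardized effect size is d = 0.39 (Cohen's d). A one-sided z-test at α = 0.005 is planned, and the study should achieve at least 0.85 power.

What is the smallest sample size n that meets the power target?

n = 86

For power 0.85 need Φ(δ − z_{0.005}) = 0.85, so δ = z_{0.005} + z_{0.15} = 2.576 + 1.036 = 3.612.
δ = d·√n ⇒ n = (δ/d)² = (3.612 / 0.39)² = 85.79.
Rounding up, n = 86.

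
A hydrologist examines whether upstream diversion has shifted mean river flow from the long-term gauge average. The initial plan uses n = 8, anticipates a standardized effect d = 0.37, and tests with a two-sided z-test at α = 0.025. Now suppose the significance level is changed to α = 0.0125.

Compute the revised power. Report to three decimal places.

δ = d·√n = 0.37 × √8 = 1.0465 (unchanged). New critical value: z_{0.0063} = 2.498.
Revised power = Φ(δ − 2.498) + Φ(−δ − 2.498) = Φ(-1.451) + Φ(-3.544) = 0.0734 + 0.0002 = 0.0736.

Power ≈ 0.074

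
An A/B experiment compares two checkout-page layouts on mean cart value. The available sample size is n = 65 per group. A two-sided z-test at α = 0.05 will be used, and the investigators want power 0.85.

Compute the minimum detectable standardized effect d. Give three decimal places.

d ≈ 0.526

Required noncentrality: δ = z_{0.025} + z_{0.15} = 1.960 + 1.036 = 2.996.
(Lower-tail contribution to power is negligible for δ > 0.)
δ = d·√(n/2) ⇒ d = δ/√(n/2) = 2.996/√(65/2) = 0.5256.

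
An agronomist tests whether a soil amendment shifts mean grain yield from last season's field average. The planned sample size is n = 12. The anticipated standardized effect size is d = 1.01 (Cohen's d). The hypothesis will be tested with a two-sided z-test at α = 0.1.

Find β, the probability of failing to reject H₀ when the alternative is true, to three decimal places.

β ≈ 0.032

Noncentrality parameter: δ = d·√n = 1.01 × √12 = 3.4987
Critical value for a two-sided test at α = 0.1: z_{α/2} = 1.645.
Power = Φ(δ − 1.645) + Φ(−δ − 1.645) = Φ(1.854) + Φ(-5.144) = 0.9681 + 0.0000 = 0.9681.
Type II error: β = 1 − power = 1 − 0.9681 = 0.0319.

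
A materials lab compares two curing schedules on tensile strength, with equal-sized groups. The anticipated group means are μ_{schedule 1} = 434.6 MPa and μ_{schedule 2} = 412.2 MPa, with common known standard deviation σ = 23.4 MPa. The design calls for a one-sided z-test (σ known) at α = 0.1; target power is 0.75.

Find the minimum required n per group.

Standardized effect: d = |μ_{schedule 1} − μ_{schedule 2}| / σ = |434.6 − 412.2| / 23.4 = 0.9573
Set Φ(δ − 1.282) = 0.75; then δ − 1.282 = Φ⁻¹(0.75) = 0.674, giving δ = 1.956.
δ = d·√(n/2) ⇒ n = 2(δ/d)² = 2 × (1.956 / 0.9573)² = 8.35.
Rounding up, n = 9 per group.

n = 9 per group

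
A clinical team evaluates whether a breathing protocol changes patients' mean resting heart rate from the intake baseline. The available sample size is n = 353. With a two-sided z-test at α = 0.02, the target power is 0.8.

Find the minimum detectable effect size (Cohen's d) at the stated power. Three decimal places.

Need Φ(δ − 2.326) = 0.8, so δ = 2.326 + 0.842 = 3.168.
(Lower-tail contribution to power is negligible for δ > 0.)
δ = d·√n ⇒ d = δ/√n = 3.168/√353 = 0.1686.

d ≈ 0.169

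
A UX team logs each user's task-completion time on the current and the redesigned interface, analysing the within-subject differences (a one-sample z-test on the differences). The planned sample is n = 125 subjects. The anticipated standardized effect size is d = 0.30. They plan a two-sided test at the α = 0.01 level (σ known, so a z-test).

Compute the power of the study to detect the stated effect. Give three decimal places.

Noncentrality parameter: δ = d·√n = 0.30 × √125 = 3.3541
Critical value for a two-sided test at α = 0.01: z_{α/2} = 2.576.
Power = Φ(δ − 2.576) + Φ(−δ − 2.576) = Φ(0.778) + Φ(-5.930) = 0.7818 + 0.0000 = 0.7818.

Power ≈ 0.782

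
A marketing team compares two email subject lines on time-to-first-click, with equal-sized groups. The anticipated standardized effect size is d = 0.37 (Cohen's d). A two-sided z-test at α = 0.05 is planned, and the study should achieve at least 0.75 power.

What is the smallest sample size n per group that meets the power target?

For power 0.75 need Φ(δ − z_{0.025}) = 0.75, so δ = z_{0.025} + z_{0.25} = 1.960 + 0.674 = 2.634.
(Ignoring the negligible lower-tail rejection probability gives the usual closed-form inversion.)
δ = d·√(n/2) ⇒ n = 2(δ/d)² = 2 × (2.634 / 0.37)² = 101.39.
Round up to the next whole unit.

n = 102 per group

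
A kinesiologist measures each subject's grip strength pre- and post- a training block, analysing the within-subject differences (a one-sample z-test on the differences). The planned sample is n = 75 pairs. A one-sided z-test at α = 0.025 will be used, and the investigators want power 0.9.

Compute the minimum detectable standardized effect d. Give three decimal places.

d ≈ 0.374

Need Φ(δ − 1.960) = 0.9, so δ = 1.960 + 1.282 = 3.242.
δ = d·√n ⇒ d = δ/√n = 3.242/√75 = 0.3743.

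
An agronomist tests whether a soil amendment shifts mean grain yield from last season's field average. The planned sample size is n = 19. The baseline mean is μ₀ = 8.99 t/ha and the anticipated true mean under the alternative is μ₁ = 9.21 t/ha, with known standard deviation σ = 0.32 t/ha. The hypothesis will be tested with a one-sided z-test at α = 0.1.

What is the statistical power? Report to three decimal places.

Standardized effect: d = |μ₁ − μ₀| / σ = |9.21 − 8.99| / 0.32 = 0.6875
Noncentrality parameter: δ = d·√n = 0.6875 × √19 = 2.9967
Critical value for a one-sided test at α = 0.1: z_α = 1.282.
Power = Φ(δ − 1.282) = Φ(1.715) = 0.9568.

Power ≈ 0.957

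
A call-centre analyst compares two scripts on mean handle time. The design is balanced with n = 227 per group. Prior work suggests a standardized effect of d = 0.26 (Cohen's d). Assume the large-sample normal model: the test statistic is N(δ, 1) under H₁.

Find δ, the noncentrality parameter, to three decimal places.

The noncentrality parameter scales effect size by the design's sample-size factor: δ = d·√(n/2) = 0.26 × √(227/2) = 2.7699

δ ≈ 2.770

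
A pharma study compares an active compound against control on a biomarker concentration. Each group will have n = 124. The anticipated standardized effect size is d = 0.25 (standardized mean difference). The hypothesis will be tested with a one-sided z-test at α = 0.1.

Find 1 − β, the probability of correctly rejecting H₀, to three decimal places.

Noncentrality parameter: δ = d·√(n/2) = 0.25 × √(124/2) = 1.9685
Critical value for a one-sided test at α = 0.1: z_α = 1.282.
Power = P(Z > 1.282 − δ) = Φ(0.687) = 0.7539.

Power ≈ 0.754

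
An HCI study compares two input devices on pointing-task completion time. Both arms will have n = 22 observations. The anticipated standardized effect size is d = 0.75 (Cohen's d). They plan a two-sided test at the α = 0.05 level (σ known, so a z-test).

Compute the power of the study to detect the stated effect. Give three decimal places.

Power ≈ 0.701

Noncentrality parameter: δ = d·√(n/2) = 0.75 × √(22/2) = 2.4875
Two-sided α = 0.05 → critical value z_{0.025} = 1.960.
Power = Φ(δ − 1.960) + Φ(−δ − 1.960) = Φ(0.528) + Φ(-4.447) = 0.7011 + 0.0000 = 0.7011.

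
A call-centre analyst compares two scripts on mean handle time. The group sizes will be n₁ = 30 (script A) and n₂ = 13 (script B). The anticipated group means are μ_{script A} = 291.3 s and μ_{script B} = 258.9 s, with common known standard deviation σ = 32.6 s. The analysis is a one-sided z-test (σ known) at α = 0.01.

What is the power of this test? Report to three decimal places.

Standardized effect: d = |μ_{script A} − μ_{script B}| / σ = |291.3 − 258.9| / 32.6 = 0.9939
Noncentrality parameter: δ = d / √(1/n₁ + 1/n₂) = 0.9939 / √(1/30 + 1/13) = 2.9931
One-sided α = 0.01 → critical value z_{0.01} = 2.326.
Power = Φ(δ − 2.326) = Φ(0.667) = 0.7475.

Power ≈ 0.748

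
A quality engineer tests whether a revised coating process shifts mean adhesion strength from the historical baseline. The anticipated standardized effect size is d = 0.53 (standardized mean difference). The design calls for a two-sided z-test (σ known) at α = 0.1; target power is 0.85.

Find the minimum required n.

n = 26

Set Φ(δ − 1.645) = 0.85; then δ − 1.645 = Φ⁻¹(0.85) = 1.036, giving δ = 2.681.
(The Φ(−δ − z_{α/2}) term is vanishingly small for δ > 0 and is dropped in the standard sample-size formula.)
δ = d·√n ⇒ n = (δ/d)² = (2.681 / 0.53)² = 25.59.
Rounding up, n = 26.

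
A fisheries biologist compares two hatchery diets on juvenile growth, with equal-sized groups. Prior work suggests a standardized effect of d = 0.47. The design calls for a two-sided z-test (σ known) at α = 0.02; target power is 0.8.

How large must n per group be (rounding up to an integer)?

For power 0.8 need Φ(δ − z_{0.01}) = 0.8, so δ = z_{0.01} + z_{0.20} = 2.326 + 0.842 = 3.168.
(The Φ(−δ − z_{α/2}) term is vanishingly small for δ > 0 and is dropped in the standard sample-size formula.)
δ = d·√(n/2) ⇒ n = 2(δ/d)² = 2 × (3.168 / 0.47)² = 90.86.
Round up to the next whole unit.

n = 91 per group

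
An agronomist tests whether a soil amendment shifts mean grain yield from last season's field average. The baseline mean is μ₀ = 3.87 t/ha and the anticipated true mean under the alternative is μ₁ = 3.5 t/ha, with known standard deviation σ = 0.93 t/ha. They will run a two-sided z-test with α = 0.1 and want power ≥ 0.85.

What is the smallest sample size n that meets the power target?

Standardized effect: d = |μ₁ − μ₀| / σ = |3.5 − 3.87| / 0.93 = 0.3978
For power 0.85 need Φ(δ − z_{0.05}) = 0.85, so δ = z_{0.05} + z_{0.15} = 1.645 + 1.036 = 2.681.
(Ignoring the negligible lower-tail rejection probability gives the usual closed-form inversion.)
δ = d·√n ⇒ n = (δ/d)² = (2.681 / 0.3978)² = 45.42.
Round up to the next whole unit.

n = 46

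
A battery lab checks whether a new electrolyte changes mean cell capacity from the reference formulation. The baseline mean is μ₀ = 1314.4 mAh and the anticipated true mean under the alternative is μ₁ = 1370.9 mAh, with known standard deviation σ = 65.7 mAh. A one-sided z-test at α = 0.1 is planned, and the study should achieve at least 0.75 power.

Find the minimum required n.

Standardized effect: d = |μ₁ − μ₀| / σ = |1370.9 − 1314.4| / 65.7 = 0.8600
For power 0.75 need Φ(δ − z_{0.1}) = 0.75, so δ = z_{0.1} + z_{0.25} = 1.282 + 0.674 = 1.956.
δ = d·√n ⇒ n = (δ/d)² = (1.956 / 0.8600)² = 5.17.
Rounding up, n = 6.

n = 6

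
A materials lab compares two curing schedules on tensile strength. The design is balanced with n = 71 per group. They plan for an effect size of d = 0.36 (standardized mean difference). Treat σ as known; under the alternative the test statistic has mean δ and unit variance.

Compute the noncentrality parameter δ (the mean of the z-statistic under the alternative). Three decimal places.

δ ≈ 2.145

δ = d·√(n/2) = 0.36 × √(71/2) = 2.1449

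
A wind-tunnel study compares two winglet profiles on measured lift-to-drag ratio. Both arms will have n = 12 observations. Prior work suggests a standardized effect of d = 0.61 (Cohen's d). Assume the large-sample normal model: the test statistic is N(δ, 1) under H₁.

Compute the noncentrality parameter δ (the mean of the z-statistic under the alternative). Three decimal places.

δ ≈ 1.494

δ = d·√(n/2) = 0.61 × √(12/2) = 1.4942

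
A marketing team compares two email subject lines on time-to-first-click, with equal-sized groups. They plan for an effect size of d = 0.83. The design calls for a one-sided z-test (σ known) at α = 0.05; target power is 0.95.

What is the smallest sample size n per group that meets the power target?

For power 0.95 need Φ(δ − z_{0.05}) = 0.95, so δ = z_{0.05} + z_{0.05} = 1.645 + 1.645 = 3.290.
δ = d·√(n/2) ⇒ n = 2(δ/d)² = 2 × (3.290 / 0.83)² = 31.42.
Round up to the next whole unit.

n = 32 per group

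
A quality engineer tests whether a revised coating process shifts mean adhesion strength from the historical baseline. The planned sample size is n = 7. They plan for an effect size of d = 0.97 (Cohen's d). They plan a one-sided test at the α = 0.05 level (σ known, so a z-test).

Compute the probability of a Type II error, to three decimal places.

β ≈ 0.178

Noncentrality parameter: δ = d·√n = 0.97 × √7 = 2.5664
Critical value for a one-sided test at α = 0.05: z_α = 1.645.
Power = Φ(δ − 1.645) = Φ(0.922) = 0.8216.
Type II error: β = 1 − power = 1 − 0.8216 = 0.1784.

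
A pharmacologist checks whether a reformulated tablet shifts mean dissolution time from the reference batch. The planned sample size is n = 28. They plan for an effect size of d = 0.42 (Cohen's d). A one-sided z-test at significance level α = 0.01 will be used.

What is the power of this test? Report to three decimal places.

Power ≈ 0.459

Noncentrality parameter: δ = d·√n = 0.42 × √28 = 2.2224
Critical value for a one-sided test at α = 0.01: z_α = 2.326.
Power = P(Z > 2.326 − δ) = Φ(-0.104) = 0.4586.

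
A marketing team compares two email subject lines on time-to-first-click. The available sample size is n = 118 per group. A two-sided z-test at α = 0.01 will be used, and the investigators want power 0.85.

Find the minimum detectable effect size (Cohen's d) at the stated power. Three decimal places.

Required noncentrality: δ = z_{0.005} + z_{0.15} = 2.576 + 1.036 = 3.612.
(The second rejection-region term Φ(−δ − z_{α/2}) is negligible and dropped.)
δ = d·√(n/2) ⇒ d = δ/√(n/2) = 3.612/√(118/2) = 0.4703.

d ≈ 0.470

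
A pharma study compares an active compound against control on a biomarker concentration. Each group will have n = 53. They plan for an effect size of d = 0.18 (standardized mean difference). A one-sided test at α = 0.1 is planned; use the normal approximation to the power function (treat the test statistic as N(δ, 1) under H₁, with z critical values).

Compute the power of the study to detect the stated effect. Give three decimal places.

Noncentrality parameter: λ = d·√(n/2) = 0.18 × √(53/2) = 0.9266
One-sided α = 0.1 → critical value z_{0.1} = 1.282.
Power = Φ(λ − 1.282) = Φ(-0.355) = 0.3613.

Power ≈ 0.361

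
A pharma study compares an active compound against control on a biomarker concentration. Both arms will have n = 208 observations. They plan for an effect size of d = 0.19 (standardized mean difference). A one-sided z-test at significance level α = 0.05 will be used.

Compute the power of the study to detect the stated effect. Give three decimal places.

Noncentrality parameter: δ = d·√(n/2) = 0.19 × √(208/2) = 1.9376
One-sided α = 0.05 → critical value z_{0.05} = 1.645.
Power = P(Z > 1.645 − δ) = Φ(0.293) = 0.6152.

Power ≈ 0.615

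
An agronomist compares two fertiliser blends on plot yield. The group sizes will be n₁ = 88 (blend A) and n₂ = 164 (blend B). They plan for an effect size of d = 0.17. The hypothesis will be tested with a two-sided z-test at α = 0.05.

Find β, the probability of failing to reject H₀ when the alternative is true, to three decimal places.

β ≈ 0.749

Noncentrality parameter: δ = d / √(1/n₁ + 1/n₂) = 0.17 / √(1/88 + 1/164) = 1.2865
Two-sided α = 0.05 → critical value z_{0.025} = 1.960.
Power = Φ(δ − 1.960) + Φ(−δ − 1.960) = Φ(-0.673) + Φ(-3.246) = 0.2503 + 0.0006 = 0.2509.
Type II error: β = 1 − power = 1 − 0.2509 = 0.7491.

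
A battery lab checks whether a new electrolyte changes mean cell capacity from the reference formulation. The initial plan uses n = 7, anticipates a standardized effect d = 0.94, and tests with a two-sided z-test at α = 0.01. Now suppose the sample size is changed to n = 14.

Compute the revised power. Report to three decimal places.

With n = 14: δ = d·√n = 0.94 × √14 = 3.5172. Critical value z_{0.005} = 2.576.
Revised power = Φ(δ − 2.576) + Φ(−δ − 2.576) = Φ(0.941) + Φ(-6.093) = 0.8267 + 0.0000 = 0.8267.

Power ≈ 0.827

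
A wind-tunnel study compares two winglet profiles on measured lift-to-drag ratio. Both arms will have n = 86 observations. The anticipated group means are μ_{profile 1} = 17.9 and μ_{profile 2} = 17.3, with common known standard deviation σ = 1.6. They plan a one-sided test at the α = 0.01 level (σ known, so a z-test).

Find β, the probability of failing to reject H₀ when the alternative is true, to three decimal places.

Standardized effect: d = |μ_{profile 1} − μ_{profile 2}| / σ = |17.9 − 17.3| / 1.6 = 0.3750
Noncentrality parameter: δ = d·√(n/2) = 0.3750 × √(86/2) = 2.4590
One-sided α = 0.01 → critical value z_{0.01} = 2.326.
Power = Φ(δ − 2.326) = Φ(0.133) = 0.5528.
Type II error: β = 1 − power = 1 − 0.5528 = 0.4472.

β ≈ 0.447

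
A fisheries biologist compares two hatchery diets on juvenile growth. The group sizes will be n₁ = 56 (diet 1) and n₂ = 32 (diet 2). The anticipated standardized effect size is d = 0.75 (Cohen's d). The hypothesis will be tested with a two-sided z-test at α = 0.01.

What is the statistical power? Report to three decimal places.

Power ≈ 0.791

Noncentrality parameter: δ = d / √(1/n₁ + 1/n₂) = 0.75 / √(1/56 + 1/32) = 3.3845
Two-sided α = 0.01 → critical value z_{0.005} = 2.576.
Power = Φ(δ − 2.576) + Φ(−δ − 2.576) = Φ(0.809) + Φ(-5.960) = 0.7906 + 0.0000 = 0.7906.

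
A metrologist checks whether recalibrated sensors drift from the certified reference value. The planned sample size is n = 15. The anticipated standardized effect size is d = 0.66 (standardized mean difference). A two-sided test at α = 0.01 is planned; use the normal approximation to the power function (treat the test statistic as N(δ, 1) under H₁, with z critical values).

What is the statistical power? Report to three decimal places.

Noncentrality parameter: δ = d·√n = 0.66 × √15 = 2.5562
Critical value for a two-sided test at α = 0.01: z_{α/2} = 2.576.
Power = Φ(δ − 2.576) + Φ(−δ − 2.576) = Φ(-0.020) + Φ(-5.132) = 0.4922 + 0.0000 = 0.4922.

Power ≈ 0.492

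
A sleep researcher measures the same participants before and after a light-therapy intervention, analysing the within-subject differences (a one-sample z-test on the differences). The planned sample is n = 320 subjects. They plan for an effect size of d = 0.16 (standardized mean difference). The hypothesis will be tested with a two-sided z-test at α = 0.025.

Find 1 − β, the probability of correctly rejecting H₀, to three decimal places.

Noncentrality parameter: δ = d·√n = 0.16 × √320 = 2.8622
Two-sided α = 0.025 → critical value z_{0.0125} = 2.241.
Power = Φ(δ − 2.241) + Φ(−δ − 2.241) = Φ(0.621) + Φ(-5.104) = 0.7326 + 0.0000 = 0.7326.

Power ≈ 0.733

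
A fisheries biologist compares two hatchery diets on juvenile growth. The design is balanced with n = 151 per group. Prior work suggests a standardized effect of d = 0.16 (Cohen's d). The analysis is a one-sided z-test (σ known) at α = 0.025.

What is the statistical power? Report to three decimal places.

Power ≈ 0.284

Noncentrality parameter: δ = d·√(n/2) = 0.16 × √(151/2) = 1.3903
Critical value for a one-sided test at α = 0.025: z_α = 1.960.
Power = Φ(δ − 1.960) = Φ(-0.570) = 0.2844.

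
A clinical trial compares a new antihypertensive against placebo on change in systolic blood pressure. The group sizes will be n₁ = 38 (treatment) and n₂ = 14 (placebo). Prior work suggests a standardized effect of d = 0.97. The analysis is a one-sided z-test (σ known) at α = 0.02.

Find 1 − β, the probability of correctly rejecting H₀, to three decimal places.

Noncentrality parameter: δ = d / √(1/n₁ + 1/n₂) = 0.97 / √(1/38 + 1/14) = 3.1026
Critical value for a one-sided test at α = 0.02: z_α = 2.054.
Power = Φ(δ − 2.054) = Φ(1.049) = 0.8529.

Power ≈ 0.853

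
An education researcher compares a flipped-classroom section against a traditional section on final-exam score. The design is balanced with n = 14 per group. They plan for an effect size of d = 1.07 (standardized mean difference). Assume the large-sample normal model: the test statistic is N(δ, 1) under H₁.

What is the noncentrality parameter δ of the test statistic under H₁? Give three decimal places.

δ ≈ 2.831

The noncentrality parameter scales effect size by the design's sample-size factor: δ = d·√(n/2) = 1.07 × √(14/2) = 2.8310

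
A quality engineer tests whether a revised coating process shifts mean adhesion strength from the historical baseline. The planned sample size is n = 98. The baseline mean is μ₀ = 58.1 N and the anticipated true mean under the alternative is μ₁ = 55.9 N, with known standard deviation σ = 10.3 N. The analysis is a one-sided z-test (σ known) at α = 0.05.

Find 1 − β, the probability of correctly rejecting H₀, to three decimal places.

Standardized effect: d = |μ₁ − μ₀| / σ = |55.9 − 58.1| / 10.3 = 0.2136
Noncentrality parameter: δ = d·√n = 0.2136 × √98 = 2.1145
Critical value for a one-sided test at α = 0.05: z_α = 1.645.
Power = P(Z > 1.645 − δ) = Φ(0.470) = 0.6807.

Power ≈ 0.681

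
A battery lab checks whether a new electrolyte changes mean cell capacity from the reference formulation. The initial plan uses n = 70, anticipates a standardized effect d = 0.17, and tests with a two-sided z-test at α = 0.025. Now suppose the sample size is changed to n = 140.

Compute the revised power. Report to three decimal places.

Power ≈ 0.409

With n = 140: δ = d·√n = 0.17 × √140 = 2.0115. Critical value z_{0.0125} = 2.241.
Revised power = Φ(δ − 2.241) + Φ(−δ − 2.241) = Φ(-0.230) + Φ(-4.253) = 0.4091 + 0.0000 = 0.4091.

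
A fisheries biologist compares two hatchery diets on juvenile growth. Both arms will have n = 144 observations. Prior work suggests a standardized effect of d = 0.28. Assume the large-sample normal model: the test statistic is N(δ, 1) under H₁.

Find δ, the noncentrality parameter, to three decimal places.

δ ≈ 2.376

δ = d·√(n/2) = 0.28 × √(144/2) = 2.3759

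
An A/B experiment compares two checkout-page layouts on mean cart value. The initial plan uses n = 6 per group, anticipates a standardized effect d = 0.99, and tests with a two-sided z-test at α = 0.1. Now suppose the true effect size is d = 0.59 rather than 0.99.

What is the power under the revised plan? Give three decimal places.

Power ≈ 0.270

With d = 0.59: δ = d·√(n/2) = 0.59 × √(6/2) = 1.0219. Critical value z_{0.05} = 1.645.
Revised power = Φ(δ − 1.645) + Φ(−δ − 1.645) = Φ(-0.623) + Φ(-2.667) = 0.2667 + 0.0038 = 0.2705.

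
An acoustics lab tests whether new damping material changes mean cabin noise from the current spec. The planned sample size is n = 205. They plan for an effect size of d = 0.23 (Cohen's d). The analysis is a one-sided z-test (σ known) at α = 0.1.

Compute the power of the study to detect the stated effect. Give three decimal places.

Power ≈ 0.978

Noncentrality parameter: δ = d·√n = 0.23 × √205 = 3.2931
Critical value for a one-sided test at α = 0.1: z_α = 1.282.
Power = P(Z > 1.282 − δ) = Φ(2.012) = 0.9779.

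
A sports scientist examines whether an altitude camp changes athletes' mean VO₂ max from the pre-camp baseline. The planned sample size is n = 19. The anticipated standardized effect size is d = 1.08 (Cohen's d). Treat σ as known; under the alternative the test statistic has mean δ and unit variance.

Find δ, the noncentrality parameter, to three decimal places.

δ = d·√n = 1.08 × √19 = 4.7076

δ ≈ 4.708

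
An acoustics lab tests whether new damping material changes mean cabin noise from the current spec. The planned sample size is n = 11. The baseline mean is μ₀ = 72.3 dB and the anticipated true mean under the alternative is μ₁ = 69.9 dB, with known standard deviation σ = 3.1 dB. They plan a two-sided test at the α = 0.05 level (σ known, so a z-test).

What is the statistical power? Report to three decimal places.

Power ≈ 0.728

Standardized effect: d = |μ₁ − μ₀| / σ = |69.9 − 72.3| / 3.1 = 0.7742
Noncentrality parameter: δ = d·√n = 0.7742 × √11 = 2.5677
Critical value for a two-sided test at α = 0.05: z_{α/2} = 1.960.
Power = Φ(δ − 1.960) + Φ(−δ − 1.960) = Φ(0.608) + Φ(-4.528) = 0.7283 + 0.0000 = 0.7283.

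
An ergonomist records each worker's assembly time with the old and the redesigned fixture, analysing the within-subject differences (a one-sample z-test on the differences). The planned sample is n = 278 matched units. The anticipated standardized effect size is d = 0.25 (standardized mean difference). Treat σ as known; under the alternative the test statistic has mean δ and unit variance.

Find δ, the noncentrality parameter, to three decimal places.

δ ≈ 4.168

δ = d·√n = 0.25 × √278 = 4.1683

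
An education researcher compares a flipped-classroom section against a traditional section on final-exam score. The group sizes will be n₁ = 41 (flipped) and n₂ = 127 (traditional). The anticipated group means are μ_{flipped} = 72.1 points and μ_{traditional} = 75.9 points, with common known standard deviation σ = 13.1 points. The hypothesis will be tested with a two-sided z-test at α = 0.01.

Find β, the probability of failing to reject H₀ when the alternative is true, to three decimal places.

β ≈ 0.832

Standardized effect: d = |μ_{flipped} − μ_{traditional}| / σ = |72.1 − 75.9| / 13.1 = 0.2901
Noncentrality parameter: δ = d / √(1/n₁ + 1/n₂) = 0.2901 / √(1/41 + 1/127) = 1.6149
Two-sided α = 0.01 → critical value z_{0.005} = 2.576.
Power = Φ(δ − 2.576) + Φ(−δ − 2.576) = Φ(-0.961) + Φ(-4.191) = 0.1683 + 0.0000 = 0.1683.
Type II error: β = 1 − power = 1 − 0.1683 = 0.8317.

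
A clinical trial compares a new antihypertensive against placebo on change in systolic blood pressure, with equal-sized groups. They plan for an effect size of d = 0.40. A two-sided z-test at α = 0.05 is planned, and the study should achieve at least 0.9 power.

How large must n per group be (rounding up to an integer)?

n = 132 per group

Set Φ(δ − 1.960) = 0.9; then δ − 1.960 = Φ⁻¹(0.9) = 1.282, giving δ = 3.242.
(Ignoring the negligible lower-tail rejection probability gives the usual closed-form inversion.)
δ = d·√(n/2) ⇒ n = 2(δ/d)² = 2 × (3.242 / 0.40)² = 131.34.
Round up to the next whole unit.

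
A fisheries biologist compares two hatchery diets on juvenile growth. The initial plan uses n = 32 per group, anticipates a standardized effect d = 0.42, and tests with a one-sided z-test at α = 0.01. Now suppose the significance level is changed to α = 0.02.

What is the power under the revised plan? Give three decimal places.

Power ≈ 0.354

δ = d·√(n/2) = 0.42 × √(32/2) = 1.6800 (unchanged). New critical value: z_{0.02} = 2.054.
Revised power = Φ(δ − 2.054) = Φ(-0.374) = 0.3543.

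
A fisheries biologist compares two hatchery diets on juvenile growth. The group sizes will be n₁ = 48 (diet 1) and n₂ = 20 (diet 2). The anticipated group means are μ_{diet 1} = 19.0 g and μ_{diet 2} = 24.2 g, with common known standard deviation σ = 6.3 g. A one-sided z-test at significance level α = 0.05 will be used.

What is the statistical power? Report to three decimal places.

Power ≈ 0.927

Standardized effect: d = |μ_{diet 1} − μ_{diet 2}| / σ = |19.0 − 24.2| / 6.3 = 0.8254
Noncentrality parameter: δ = d / √(1/n₁ + 1/n₂) = 0.8254 / √(1/48 + 1/20) = 3.1013
Critical value for a one-sided test at α = 0.05: z_α = 1.645.
Power = P(Z > 1.645 − δ) = Φ(1.456) = 0.9274.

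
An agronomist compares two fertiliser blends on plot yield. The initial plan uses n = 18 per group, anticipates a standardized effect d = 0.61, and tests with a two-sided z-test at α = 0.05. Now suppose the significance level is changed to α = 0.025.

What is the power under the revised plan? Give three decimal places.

δ = d·√(n/2) = 0.61 × √(18/2) = 1.8300 (unchanged). New critical value: z_{0.0125} = 2.241.
Revised power = Φ(δ − 2.241) + Φ(−δ − 2.241) = Φ(-0.411) + Φ(-4.071) = 0.3404 + 0.0000 = 0.3404.

Power ≈ 0.340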